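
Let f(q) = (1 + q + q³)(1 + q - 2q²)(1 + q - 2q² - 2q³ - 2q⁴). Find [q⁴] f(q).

-4

(1 + q + q³) has coefficients 1,1,0,1 for degrees 0…3.
(1 + q - 2q²) has coefficients 1,1,-2,0,0 for degrees 0…4.
Finally multiplying by (1 + q - 2q² - 2q³ - 2q⁴), the product of all factors after the first has coefficients 1,2,-3,-6,0 for degrees 0…4.
[q⁴] = 1·0 + 1·(-6) + 1·2 = -4.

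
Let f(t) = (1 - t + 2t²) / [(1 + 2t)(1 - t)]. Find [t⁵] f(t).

The denominator gives the recurrence a_n = −a_(n−1) + 2a_(n−2) for n ≥ 3; the numerator fixes a_0 = 1, a_1 = -2, a_2 = 6.
Iterating: 1, -2, 6, -10, 22, -42, so a_5 = -42.

-42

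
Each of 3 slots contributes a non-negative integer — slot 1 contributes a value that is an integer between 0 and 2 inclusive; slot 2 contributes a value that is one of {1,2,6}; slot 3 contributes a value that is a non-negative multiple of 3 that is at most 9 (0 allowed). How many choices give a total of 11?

The generating function for the choices is (1 + x + x²)·(x + x² + x⁶)·(1 + x³ + x⁶ + x⁹); the count is [x¹¹].
(1 + x + x²) has coefficients 1,1,1 for degrees 0…2.
(x + x² + x⁶) has coefficients 0,1,1,0,0,0,1,0,0,0,0,0 for degrees 0…11.
Finally multiplying by (1 + x³ + x⁶ + x⁹), the product of all factors after the first has coefficients 0,1,1,0,1,1,1,1,1,1,1,1 for degrees 0…11.
[x¹¹] = 1·1 + 1·1 + 1·1 = 3.

3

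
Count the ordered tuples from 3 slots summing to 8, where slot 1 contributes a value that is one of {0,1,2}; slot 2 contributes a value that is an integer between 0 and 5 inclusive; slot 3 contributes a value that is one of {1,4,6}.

The generating function for the choices is (1 + x + x^2)·(1 + x + x^2 + x^3 + x^4 + x^5)·(x + x^4 + x^6); the count is [x^8].
(1 + x + x^2) has coefficients 1,1,1 for degrees 0…2.
(1 + x + x^2 + x^3 + x^4 + x^5) has coefficients 1,1,1,1,1,1,0,0,0 for degrees 0…8.
Finally multiplying by (x + x^4 + x^6), the product of all factors after the first has coefficients 0,1,1,1,2,2,3,2,2 for degrees 0…8.
[x^8] = 1·2 + 1·2 + 1·3 = 7.

7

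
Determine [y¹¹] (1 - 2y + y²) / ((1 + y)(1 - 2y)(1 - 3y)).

176464

Partial fractions give a closed form: a_n = (1/3)·(-1)^n + (-1/3)·2^n + (1)·3^n.
At n = 11: a_11 = 176464.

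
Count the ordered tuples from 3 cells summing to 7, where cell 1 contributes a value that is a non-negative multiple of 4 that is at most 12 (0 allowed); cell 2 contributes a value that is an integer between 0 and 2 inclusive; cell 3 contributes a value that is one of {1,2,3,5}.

4

The generating function for the choices is (1 + z^4 + z^8 + z^12)·(1 + z + z^2)·(z + z^2 + z^3 + z^5); the count is [z^7].
(1 + z^4 + z^8 + z^12) has coefficients 1,0,0,0,1,0,0,0 for degrees 0…7.
(1 + z + z^2) has coefficients 1,1,1,0,0,0,0,0 for degrees 0…7.
Finally multiplying by (z + z^2 + z^3 + z^5), the product of all factors after the first has coefficients 0,1,2,3,2,2,1,1 for degrees 0…7.
[z^7] = 1·1 + 1·3 = 4.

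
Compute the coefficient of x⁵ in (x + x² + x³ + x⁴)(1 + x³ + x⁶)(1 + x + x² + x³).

(x + x² + x³ + x⁴) has coefficients 0,1,1,1,1 for degrees 0…4.
(1 + x³ + x⁶) has coefficients 1,0,0,1,0,0 for degrees 0…5.
Finally multiplying by (1 + x + x² + x³), the product of all factors after the first has coefficients 1,1,1,2,1,1 for degrees 0…5.
[x⁵] = 1·1 + 1·2 + 1·1 + 1·1 = 5.

5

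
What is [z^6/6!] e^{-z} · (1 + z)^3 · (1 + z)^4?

The EGF product rule gives c_6 = Σ_{k_1+k_2+k_3=6} C(6; k_1,k_2,k_3) · ∏ g_i(k_i), where e^{-z} gives (-1)^k; (1+z)^3 gives the falling factorial (3)_k; (1+z)^4 gives the falling factorial (4)_k.
g_1(k) for k = 0…6: 1, -1, 1, -1, 1, -1, 1.
g_2(k) for k = 0…6: 1, 3, 6, 6, 0, 0, 0.
g_3(k) for k = 0…6: 1, 4, 12, 24, 24, 0, 0.
First combine the last two factors: h(k) = Σ_j C(k,j)·g_2(j)·g_3(k−j) for k = 0…6: 1, 7, 42, 210, 840, 2520, 5040.
c_6 = Σ_k C(6,k)·g_1(k)·h(6−k) = 1·1·5040 + 6·(-1)·2520 + 15·1·840 + 20·(-1)·210 + 15·1·42 + 6·(-1)·7 + 1·1·1 = 5040 − 15120 + 12600 − 4200 + 630 − 42 + 1 = -1091.

-1091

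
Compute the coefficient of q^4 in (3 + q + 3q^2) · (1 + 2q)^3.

(3 + q + 3q^2) has coefficients 3,1,3 for degrees 0…2.
(1 + 2q)^3 has coefficients 1,6,12,8,0 for degrees 0…4.
[q^4] = 3·0 + 1·8 + 3·12 = 44.

44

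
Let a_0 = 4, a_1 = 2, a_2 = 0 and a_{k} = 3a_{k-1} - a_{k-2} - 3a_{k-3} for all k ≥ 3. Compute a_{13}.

The ordinary generating function has denominator 1 - 3t + t^2 + 3t^3.
Iterating the recurrence: a_0,…,a_{13} = 4, 2, 0, -14, -48, -130, -300, -626, -1188, -2038, -3048, -3542, -1464, 8294.

8294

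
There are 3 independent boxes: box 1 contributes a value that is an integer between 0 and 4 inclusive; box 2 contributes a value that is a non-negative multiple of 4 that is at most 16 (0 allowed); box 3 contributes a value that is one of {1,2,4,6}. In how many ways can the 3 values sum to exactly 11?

The generating function for the choices is (1 + z + z^2 + z^3 + z^4)·(1 + z^4 + z^8 + z^12 + z^16)·(z + z^2 + z^4 + z^6); the count is [z^11].
(1 + z + z^2 + z^3 + z^4) has coefficients 1,1,1,1,1 for degrees 0…4.
(1 + z^4 + z^8 + z^12 + z^16) has coefficients 1,0,0,0,1,0,0,0,1,0,0,0 for degrees 0…11.
Finally multiplying by (z + z^2 + z^4 + z^6), the product of all factors after the first has coefficients 0,1,1,0,1,1,2,0,1,1,2,0 for degrees 0…11.
[z^11] = 1·0 + 1·2 + 1·1 + 1·1 + 1·0 = 4.

4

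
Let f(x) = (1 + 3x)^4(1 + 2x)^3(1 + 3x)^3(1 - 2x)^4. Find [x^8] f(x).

(1 + 3x)^4 has coefficients 1,12,54,108,81 for degrees 0…4.
(1 + 2x)^3 has coefficients 1,6,12,8,0,0,0,0,0 for degrees 0…8.
Multiplying by (1 + 3x)^3 gives running coefficients 1,15,93,305,558,540,216,0,0 for degrees 0…8.
Finally multiplying by (1 - 2x)^4, the product of all factors after the first has coefficients 1,7,-3,-111,-114,660,1016,-1744,-3168 for degrees 0…8.
[x^8] = 1·(-3168) + 12·(-1744) + 54·1016 + 108·660 + 81·(-114) = 92814.

92814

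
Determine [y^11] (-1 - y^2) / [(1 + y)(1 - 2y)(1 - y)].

-3412

The denominator gives the recurrence a_n = 2a_(n−1) + a_(n−2) − 2a_(n−3) for n ≥ 3; the numerator fixes a_0 = -1, a_1 = -2, a_2 = -6.
Iterating: -1, -2, -6, -12, -26, -52, -106, -212, -426, -852, -1706, -3412, so a_11 = -3412.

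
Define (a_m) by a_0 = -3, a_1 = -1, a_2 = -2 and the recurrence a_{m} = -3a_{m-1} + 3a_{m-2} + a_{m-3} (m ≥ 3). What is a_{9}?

The ordinary generating function has denominator 1 + 3y - 3y^2 - y^3.
Iterating the recurrence: a_0,…,a_{9} = -3, -1, -2, 0, -7, 19, -78, 284, -1067, 3975.

3975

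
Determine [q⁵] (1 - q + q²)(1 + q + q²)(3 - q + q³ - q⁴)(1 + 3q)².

12

(1 - q + q²) has coefficients 1,-1,1 for degrees 0…2.
(1 + q + q²) has coefficients 1,1,1,0,0,0 for degrees 0…5.
Multiplying by (3 - q + q³ - q⁴) gives running coefficients 3,2,2,0,0,0 for degrees 0…5.
Finally multiplying by (1 + 3q)², the product of all factors after the first has coefficients 3,20,41,30,18,0 for degrees 0…5.
[q⁵] = 1·0 − 1·18 + 1·30 = 12.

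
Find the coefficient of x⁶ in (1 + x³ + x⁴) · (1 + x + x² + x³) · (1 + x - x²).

2

(1 + x³ + x⁴) has coefficients 1,0,0,1,1 for degrees 0…4.
(1 + x + x² + x³) has coefficients 1,1,1,1,0,0,0 for degrees 0…6.
Finally multiplying by (1 + x - x²), the product of all factors after the first has coefficients 1,2,1,1,0,-1,0 for degrees 0…6.
[x⁶] = 1·0 + 1·1 + 1·1 = 2.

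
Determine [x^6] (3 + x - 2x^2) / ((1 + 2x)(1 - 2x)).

160

The denominator gives the recurrence a_n = 4a_(n−2) for n ≥ 3; the numerator fixes a_0 = 3, a_1 = 1, a_2 = 10.
Iterating: 3, 1, 10, 4, 40, 16, 160, so a_6 = 160.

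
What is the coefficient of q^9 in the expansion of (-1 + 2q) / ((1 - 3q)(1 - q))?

-9842

Partial fractions give a closed form: a_n = (-1/2)·3^n + (-1/2)·1^n.
At n = 9: a_9 = -9842.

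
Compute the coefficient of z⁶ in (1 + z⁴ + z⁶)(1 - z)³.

(1 + z⁴ + z⁶) has coefficients 1,0,0,0,1,0,1 for degrees 0…6.
(1 - z)³ has coefficients 1,-3,3,-1,0,0,0 for degrees 0…6.
[z⁶] = 1·0 + 1·3 + 1·1 = 4.

4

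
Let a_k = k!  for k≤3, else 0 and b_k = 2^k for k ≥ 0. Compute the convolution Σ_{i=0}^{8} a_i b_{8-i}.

Write out a_i and b_{8-i} for i = 0,…,8 and sum the products.
Σ = 1·256 + 1·128 + 2·64 + 6·32 + 0·16 + 0·8 + 0·4 + 0·2 + 0·1 = 704.

704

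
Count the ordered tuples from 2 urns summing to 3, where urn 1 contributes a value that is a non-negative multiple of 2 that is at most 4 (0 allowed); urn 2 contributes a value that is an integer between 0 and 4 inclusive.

2

The generating function for the choices is (1 + t^2 + t^4)·(1 + t + t^2 + t^3 + t^4); the count is [t^3].
(1 + t^2 + t^4) has coefficients 1,0,1,0 for degrees 0…3.
(1 + t + t^2 + t^3 + t^4) has coefficients 1,1,1,1 for degrees 0…3.
[t^3] = 1·1 + 1·1 = 2.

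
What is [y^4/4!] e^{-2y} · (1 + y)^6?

The EGF product rule gives c_4 = Σ_{k_1+k_2=4} C(4; k_1,k_2) · ∏ g_i(k_i), where e^{-2y} gives (-2)^k; (1+y)^6 gives the falling factorial (6)_k.
g_1(k) for k = 0…4: 1, -2, 4, -8, 16.
g_2(k) for k = 0…4: 1, 6, 30, 120, 360.
c_4 = Σ_k C(4,k)·g_1(k)·g_2(4−k) = 1·1·360 + 4·(-2)·120 + 6·4·30 + 4·(-8)·6 + 1·16·1 = 360 − 960 + 720 − 192 + 16 = -56.

-56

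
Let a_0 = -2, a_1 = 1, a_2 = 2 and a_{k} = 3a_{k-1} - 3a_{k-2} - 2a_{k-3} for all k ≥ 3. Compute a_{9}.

-569

The ordinary generating function has denominator 1 - 3z + 3z^2 + 2z^3.
Iterating the recurrence: a_0,…,a_{9} = -2, 1, 2, 7, 13, 14, -11, -101, -298, -569.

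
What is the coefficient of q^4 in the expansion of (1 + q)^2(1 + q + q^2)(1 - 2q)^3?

7

(1 + q)^2 has coefficients 1,2,1 for degrees 0…2.
(1 + q + q^2) has coefficients 1,1,1,0,0 for degrees 0…4.
Finally multiplying by (1 - 2q)^3, the product of all factors after the first has coefficients 1,-5,7,-2,4 for degrees 0…4.
[q^4] = 1·4 + 2·(-2) + 1·7 = 7.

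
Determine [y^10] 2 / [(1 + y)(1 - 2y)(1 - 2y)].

15474

The denominator gives the recurrence a_n = 3a_(n−1) − 4a_(n−3) for n ≥ 3; the numerator fixes a_0 = 2, a_1 = 6, a_2 = 18.
Iterating: 2, 6, 18, 46, 114, 270, 626, 1422, 3186, 7054, 15474, so a_10 = 15474.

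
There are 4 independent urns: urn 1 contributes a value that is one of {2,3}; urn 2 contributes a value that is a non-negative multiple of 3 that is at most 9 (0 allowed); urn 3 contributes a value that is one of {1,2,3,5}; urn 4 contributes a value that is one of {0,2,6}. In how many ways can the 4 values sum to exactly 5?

3

The generating function for the choices is (y^2 + y^3)·(1 + y^3 + y^6 + y^9)·(y + y^2 + y^3 + y^5)·(1 + y^2 + y^6); the count is [y^5].
(y^2 + y^3) has coefficients 0,0,1,1 for degrees 0…3.
(1 + y^3 + y^6 + y^9) has coefficients 1,0,0,1,0,0 for degrees 0…5.
Multiplying by (y + y^2 + y^3 + y^5) gives running coefficients 0,1,1,1,1,2 for degrees 0…5.
Finally multiplying by (1 + y^2 + y^6), the product of all factors after the first has coefficients 0,1,1,2,2,3 for degrees 0…5.
[y^5] = 1·2 + 1·1 = 3.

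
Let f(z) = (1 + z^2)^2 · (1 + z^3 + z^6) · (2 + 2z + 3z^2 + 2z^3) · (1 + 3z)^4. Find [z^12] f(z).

2640

(1 + z^2)^2 has coefficients 1,0,2,0,1 for degrees 0…4.
(1 + z^3 + z^6) has coefficients 1,0,0,1,0,0,1,0,0,0,0,0,0 for degrees 0…12.
Multiplying by (2 + 2z + 3z^2 + 2z^3) gives running coefficients 2,2,3,4,2,3,4,2,3,2,0,0,0 for degrees 0…12.
Finally multiplying by (1 + 3z)^4, the product of all factors after the first has coefficients 2,26,135,364,590,729,823,752,729,821,726,594,459 for degrees 0…12.
[z^12] = 1·459 + 2·726 + 1·729 = 2640.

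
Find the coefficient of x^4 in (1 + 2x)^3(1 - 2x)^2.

(1 + 2x)^3 has coefficients 1,6,12,8 for degrees 0…3.
(1 - 2x)^2 has coefficients 1,-4,4,0,0 for degrees 0…4.
[x^4] = 1·0 + 6·0 + 12·4 + 8·(-4) = 16.

16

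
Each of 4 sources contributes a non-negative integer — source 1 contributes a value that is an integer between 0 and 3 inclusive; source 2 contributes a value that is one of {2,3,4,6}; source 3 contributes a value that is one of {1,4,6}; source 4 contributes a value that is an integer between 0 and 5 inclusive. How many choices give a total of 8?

21

The generating function for the choices is (1 + q + q² + q³)·(q² + q³ + q⁴ + q⁶)·(q + q⁴ + q⁶)·(1 + q + q² + q³ + q⁴ + q⁵); the count is [q⁸].
(1 + q + q² + q³) has coefficients 1,1,1,1 for degrees 0…3.
(q² + q³ + q⁴ + q⁶) has coefficients 0,0,1,1,1,0,1,0,0 for degrees 0…8.
Multiplying by (q + q⁴ + q⁶) gives running coefficients 0,0,0,1,1,1,1,2,2 for degrees 0…8.
Finally multiplying by (1 + q + q² + q³ + q⁴ + q⁵), the product of all factors after the first has coefficients 0,0,0,1,2,3,4,6,8 for degrees 0…8.
[q⁸] = 1·8 + 1·6 + 1·4 + 1·3 = 21.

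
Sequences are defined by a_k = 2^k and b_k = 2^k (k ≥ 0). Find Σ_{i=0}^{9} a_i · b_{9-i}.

5120

The convolution is the x^9 coefficient of A(x)B(x).
Σ = 1·512 + 2·256 + 4·128 + 8·64 + 16·32 + 32·16 + 64·8 + 128·4 + 256·2 + 512·1 = 5120.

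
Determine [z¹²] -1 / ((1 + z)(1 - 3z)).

-398581

Partial fractions give a closed form: a_n = (-1/4)·(-1)^n + (-3/4)·3^n.
At n = 12: a_12 = -398581.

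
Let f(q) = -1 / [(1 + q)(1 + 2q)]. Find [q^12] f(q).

-8191

Partial fractions give a closed form: a_n = (1)·(-1)^n + (-2)·(-2)^n.
At n = 12: a_12 = -8191.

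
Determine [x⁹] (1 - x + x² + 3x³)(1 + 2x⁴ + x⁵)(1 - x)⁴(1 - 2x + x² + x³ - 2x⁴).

(1 - x + x² + 3x³) has coefficients 1,-1,1,3 for degrees 0…3.
(1 + 2x⁴ + x⁵) has coefficients 1,0,0,0,2,1,0,0,0,0 for degrees 0…9.
Multiplying by (1 - x)⁴ gives running coefficients 1,-4,6,-4,3,-7,8,-2,-2,1 for degrees 0…9.
Finally multiplying by (1 - 2x + x² + x³ - 2x⁴), the product of all factors after the first has coefficients 1,-6,15,-19,11,-3,9,-14,-3,25 for degrees 0…9.
[x⁹] = 1·25 − 1·(-3) + 1·(-14) + 3·9 = 41.

41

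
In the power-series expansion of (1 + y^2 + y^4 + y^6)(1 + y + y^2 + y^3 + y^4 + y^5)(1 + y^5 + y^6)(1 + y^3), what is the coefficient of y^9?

12

(1 + y^2 + y^4 + y^6) has coefficients 1,0,1,0,1,0,1 for degrees 0…6.
(1 + y + y^2 + y^3 + y^4 + y^5) has coefficients 1,1,1,1,1,1,0,0,0,0 for degrees 0…9.
Multiplying by (1 + y^5 + y^6) gives running coefficients 1,1,1,1,1,2,2,2,2,2 for degrees 0…9.
Finally multiplying by (1 + y^3), the product of all factors after the first has coefficients 1,1,1,2,2,3,3,3,4,4 for degrees 0…9.
[y^9] = 1·4 + 1·3 + 1·3 + 1·2 = 12.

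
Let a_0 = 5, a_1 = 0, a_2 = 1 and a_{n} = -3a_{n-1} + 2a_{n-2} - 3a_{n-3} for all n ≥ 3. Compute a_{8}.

11024

The ordinary generating function has denominator 1 + 3z - 2z^2 + 3z^3.
Iterating the recurrence: a_0,…,a_{8} = 5, 0, 1, -18, 56, -207, 787, -2943, 11024.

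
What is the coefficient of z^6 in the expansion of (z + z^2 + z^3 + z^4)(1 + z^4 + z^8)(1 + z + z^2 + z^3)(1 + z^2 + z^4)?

(z + z^2 + z^3 + z^4) has coefficients 0,1,1,1,1 for degrees 0…4.
(1 + z^4 + z^8) has coefficients 1,0,0,0,1,0,0 for degrees 0…6.
Multiplying by (1 + z + z^2 + z^3) gives running coefficients 1,1,1,1,1,1,1 for degrees 0…6.
Finally multiplying by (1 + z^2 + z^4), the product of all factors after the first has coefficients 1,1,2,2,3,3,3 for degrees 0…6.
[z^6] = 1·3 + 1·3 + 1·2 + 1·2 = 10.

10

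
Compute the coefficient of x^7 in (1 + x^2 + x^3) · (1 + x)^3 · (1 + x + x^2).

5

(1 + x^2 + x^3) has coefficients 1,0,1,1 for degrees 0…3.
(1 + x)^3 has coefficients 1,3,3,1,0,0,0,0 for degrees 0…7.
Finally multiplying by (1 + x + x^2), the product of all factors after the first has coefficients 1,4,7,7,4,1,0,0 for degrees 0…7.
[x^7] = 1·0 + 1·1 + 1·4 = 5.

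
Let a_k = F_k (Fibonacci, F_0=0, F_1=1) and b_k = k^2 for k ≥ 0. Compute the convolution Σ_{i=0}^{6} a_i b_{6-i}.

76

This is [x^6] in the product of the two ordinary generating functions.
Σ = 0·36 + 1·25 + 1·16 + 2·9 + 3·4 + 5·1 + 8·0 = 76.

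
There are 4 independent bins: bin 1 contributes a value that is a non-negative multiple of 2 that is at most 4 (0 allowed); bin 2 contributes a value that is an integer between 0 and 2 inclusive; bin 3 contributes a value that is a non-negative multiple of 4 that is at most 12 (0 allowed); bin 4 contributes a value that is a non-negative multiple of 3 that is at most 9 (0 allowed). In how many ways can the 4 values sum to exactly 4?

4

The generating function for the choices is (1 + x² + x⁴)·(1 + x + x²)·(1 + x⁴ + x⁸ + x¹²)·(1 + x³ + x⁶ + x⁹); the count is [x⁴].
(1 + x² + x⁴) has coefficients 1,0,1,0,1 for degrees 0…4.
(1 + x + x²) has coefficients 1,1,1,0,0 for degrees 0…4.
Multiplying by (1 + x⁴ + x⁸ + x¹²) gives running coefficients 1,1,1,0,1 for degrees 0…4.
Finally multiplying by (1 + x³ + x⁶ + x⁹), the product of all factors after the first has coefficients 1,1,1,1,2 for degrees 0…4.
[x⁴] = 1·2 + 1·1 + 1·1 = 4.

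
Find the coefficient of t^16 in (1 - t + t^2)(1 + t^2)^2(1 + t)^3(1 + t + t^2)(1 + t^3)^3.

(1 - t + t^2) has coefficients 1,-1,1 for degrees 0…2.
(1 + t^2)^2 has coefficients 1,0,2,0,1,0,0,0,0,0,0,0,0,0,0,0,0 for degrees 0…16.
Multiplying by (1 + t)^3 gives running coefficients 1,3,5,7,7,5,3,1,0,0,0,0,0,0,0,0,0 for degrees 0…16.
Multiplying by (1 + t + t^2) gives running coefficients 1,4,9,15,19,19,15,9,4,1,0,0,0,0,0,0,0 for degrees 0…16.
Finally multiplying by (1 + t^3)^3, the product of all factors after the first has coefficients 1,4,9,18,31,46,63,78,88,92,88,78,63,46,31,18,9 for degrees 0…16.
[t^16] = 1·9 − 1·18 + 1·31 = 22.

22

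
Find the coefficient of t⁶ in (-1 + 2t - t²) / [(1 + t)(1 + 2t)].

The denominator gives the recurrence a_n = −3a_(n−1) − 2a_(n−2) for n ≥ 3; the numerator fixes a_0 = -1, a_1 = 5, a_2 = -14.
Iterating: -1, 5, -14, 32, -68, 140, -284, so a_6 = -284.

-284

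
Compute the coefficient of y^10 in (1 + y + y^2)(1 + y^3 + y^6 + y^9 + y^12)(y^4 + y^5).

2

(1 + y + y^2) has coefficients 1,1,1 for degrees 0…2.
(1 + y^3 + y^6 + y^9 + y^12) has coefficients 1,0,0,1,0,0,1,0,0,1,0 for degrees 0…10.
Finally multiplying by (y^4 + y^5), the product of all factors after the first has coefficients 0,0,0,0,1,1,0,1,1,0,1 for degrees 0…10.
[y^10] = 1·1 + 1·0 + 1·1 = 2.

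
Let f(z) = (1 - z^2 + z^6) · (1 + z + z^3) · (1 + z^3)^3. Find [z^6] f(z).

(1 - z^2 + z^6) has coefficients 1,0,-1,0,0,0,1 for degrees 0…6.
(1 + z + z^3) has coefficients 1,1,0,1,0,0,0 for degrees 0…6.
Finally multiplying by (1 + z^3)^3, the product of all factors after the first has coefficients 1,1,0,4,3,0,6 for degrees 0…6.
[z^6] = 1·6 − 1·3 + 1·1 = 4.

4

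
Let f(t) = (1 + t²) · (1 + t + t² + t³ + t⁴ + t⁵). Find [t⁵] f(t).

(1 + t²) has coefficients 1,0,1 for degrees 0…2.
(1 + t + t² + t³ + t⁴ + t⁵) has coefficients 1,1,1,1,1,1 for degrees 0…5.
[t⁵] = 1·1 + 1·1 = 2.

2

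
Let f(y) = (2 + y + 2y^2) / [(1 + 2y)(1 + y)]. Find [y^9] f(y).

-2045

The denominator gives the recurrence a_n = −3a_(n−1) − 2a_(n−2) for n ≥ 3; the numerator fixes a_0 = 2, a_1 = -5, a_2 = 13.
Iterating: 2, -5, 13, -29, 61, -125, 253, -509, 1021, -2045, so a_9 = -2045.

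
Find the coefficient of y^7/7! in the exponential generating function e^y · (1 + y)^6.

The EGF product rule gives c_7 = Σ_{k_1+k_2=7} C(7; k_1,k_2) · ∏ g_i(k_i), where e^y gives (1)^k; (1+y)^6 gives the falling factorial (6)_k.
g_1(k) for k = 0…7: 1, 1, 1, 1, 1, 1, 1, 1.
g_2(k) for k = 0…7: 1, 6, 30, 120, 360, 720, 720, 0.
c_7 = Σ_k C(7,k)·g_1(k)·g_2(7−k) = 7·1·720 + 21·1·720 + 35·1·360 + 35·1·120 + 21·1·30 + 7·1·6 + 1·1·1 = 5040 + 15120 + 12600 + 4200 + 630 + 42 + 1 = 37633.

37633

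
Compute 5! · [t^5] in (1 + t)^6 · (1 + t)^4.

The EGF product rule gives c_5 = Σ_{k_1+k_2=5} C(5; k_1,k_2) · ∏ g_i(k_i), where (1+t)^6 gives the falling factorial (6)_k; (1+t)^4 gives the falling factorial (4)_k.
g_1(k) for k = 0…5: 1, 6, 30, 120, 360, 720.
g_2(k) for k = 0…5: 1, 4, 12, 24, 24, 0.
c_5 = Σ_k C(5,k)·g_1(k)·g_2(5−k) = 5·6·24 + 10·30·24 + 10·120·12 + 5·360·4 + 1·720·1 = 720 + 7200 + 14400 + 7200 + 720 = 30240.

30240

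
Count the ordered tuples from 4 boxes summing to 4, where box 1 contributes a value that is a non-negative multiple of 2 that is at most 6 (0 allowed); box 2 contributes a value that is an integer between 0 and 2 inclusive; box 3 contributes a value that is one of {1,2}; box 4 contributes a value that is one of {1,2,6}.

5

The generating function for the choices is (1 + z² + z⁴ + z⁶)·(1 + z + z²)·(z + z²)·(z + z² + z⁶); the count is [z⁴].
(1 + z² + z⁴ + z⁶) has coefficients 1,0,1,0,1 for degrees 0…4.
(1 + z + z²) has coefficients 1,1,1,0,0 for degrees 0…4.
Multiplying by (z + z²) gives running coefficients 0,1,2,2,1 for degrees 0…4.
Finally multiplying by (z + z² + z⁶), the product of all factors after the first has coefficients 0,0,1,3,4 for degrees 0…4.
[z⁴] = 1·4 + 1·1 + 1·0 = 5.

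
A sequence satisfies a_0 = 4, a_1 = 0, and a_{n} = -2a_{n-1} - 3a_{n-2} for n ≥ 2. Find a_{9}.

The ordinary generating function has denominator 1 + 2q + 3q^2.
Iterating the recurrence: a_0,…,a_{9} = 4, 0, -12, 24, -12, -48, 132, -120, -156, 672.

672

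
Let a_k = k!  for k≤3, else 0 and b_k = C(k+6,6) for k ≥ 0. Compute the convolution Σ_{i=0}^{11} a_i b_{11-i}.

Write out a_i and b_{11-i} for i = 0,…,11 and sum the products.
Σ = 1·12376 + 1·8008 + 2·5005 + 6·3003 + 0·1716 + 0·924 + 0·462 + 0·210 + 0·84 + 0·28 + 0·7 + 0·1 = 48412.

48412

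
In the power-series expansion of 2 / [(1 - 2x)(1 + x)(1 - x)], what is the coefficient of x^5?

The denominator gives the recurrence a_n = 2a_(n−1) + a_(n−2) − 2a_(n−3) for n ≥ 3; the numerator fixes a_0 = 2, a_1 = 4, a_2 = 10.
Iterating: 2, 4, 10, 20, 42, 84, so a_5 = 84.

84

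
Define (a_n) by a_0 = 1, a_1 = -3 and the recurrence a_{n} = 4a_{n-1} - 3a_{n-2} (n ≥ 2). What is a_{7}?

The ordinary generating function has denominator 1 - 4t + 3t^2.
Iterating the recurrence: a_0,…,a_{7} = 1, -3, -15, -51, -159, -483, -1455, -4371.

-4371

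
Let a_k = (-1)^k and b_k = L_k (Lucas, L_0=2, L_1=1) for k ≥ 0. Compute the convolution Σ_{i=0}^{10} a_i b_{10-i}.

79

The convolution is the x^10 coefficient of A(x)B(x).
Σ = 1·123 − 1·76 + 1·47 − 1·29 + 1·18 − 1·11 + 1·7 − 1·4 + 1·3 − 1·1 + 1·2 = 79.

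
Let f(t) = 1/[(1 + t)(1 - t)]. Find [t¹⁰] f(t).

Partial fractions give a closed form: a_n = (1/2)·(-1)^n + (1/2)·1^n.
At n = 10: a_10 = 1.

1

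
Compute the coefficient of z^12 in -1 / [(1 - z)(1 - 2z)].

-8191

The denominator gives the recurrence a_n = 3a_(n−1) − 2a_(n−2) for n ≥ 2; the numerator fixes a_0 = -1, a_1 = -3.
Iterating: -1, -3, -7, -15, -31, -63, -127, -255, -511, -1023, -2047, -4095, -8191, so a_12 = -8191.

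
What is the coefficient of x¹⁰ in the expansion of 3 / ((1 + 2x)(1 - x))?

2049

The denominator gives the recurrence a_n = −a_(n−1) + 2a_(n−2) for n ≥ 2; the numerator fixes a_0 = 3, a_1 = -3.
Iterating: 3, -3, 9, -15, 33, -63, 129, -255, 513, -1023, 2049, so a_10 = 2049.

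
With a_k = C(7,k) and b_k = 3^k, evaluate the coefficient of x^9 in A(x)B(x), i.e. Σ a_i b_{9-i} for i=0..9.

Write out a_i and b_{9-i} for i = 0,…,9 and sum the products.
Σ = 1·19683 + 7·6561 + 21·2187 + 35·729 + 35·243 + 21·81 + 7·27 + 1·9 + 0·3 + 0·1 = 147456.

147456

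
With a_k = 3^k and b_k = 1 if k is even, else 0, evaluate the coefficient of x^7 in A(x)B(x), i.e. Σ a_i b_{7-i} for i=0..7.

The convolution is the x^7 coefficient of A(x)B(x).
Σ = 1·0 + 3·1 + 9·0 + 27·1 + 81·0 + 243·1 + 729·0 + 2187·1 = 2460.

2460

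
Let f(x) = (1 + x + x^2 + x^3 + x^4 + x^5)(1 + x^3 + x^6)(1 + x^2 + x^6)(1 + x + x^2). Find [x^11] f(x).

14

(1 + x + x^2 + x^3 + x^4 + x^5) has coefficients 1,1,1,1,1,1 for degrees 0…5.
(1 + x^3 + x^6) has coefficients 1,0,0,1,0,0,1,0,0,0,0,0 for degrees 0…11.
Multiplying by (1 + x^2 + x^6) gives running coefficients 1,0,1,1,0,1,2,0,1,1,0,0 for degrees 0…11.
Finally multiplying by (1 + x + x^2), the product of all factors after the first has coefficients 1,1,2,2,2,2,3,3,3,2,2,1 for degrees 0…11.
[x^11] = 1·1 + 1·2 + 1·2 + 1·3 + 1·3 + 1·3 = 14.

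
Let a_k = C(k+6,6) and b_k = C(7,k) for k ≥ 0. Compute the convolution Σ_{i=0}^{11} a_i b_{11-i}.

The convolution is the x^11 coefficient of A(x)B(x).
Σ = 1·0 + 7·0 + 28·0 + 84·0 + 210·1 + 462·7 + 924·21 + 1716·35 + 3003·35 + 5005·21 + 8008·7 + 12376·1 = 361550.

361550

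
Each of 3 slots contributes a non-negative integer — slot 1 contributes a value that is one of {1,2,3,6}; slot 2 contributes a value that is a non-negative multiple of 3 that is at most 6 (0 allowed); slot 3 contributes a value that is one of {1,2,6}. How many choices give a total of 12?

The generating function for the choices is (q + q^2 + q^3 + q^6)·(1 + q^3 + q^6)·(q + q^2 + q^6); the count is [q^12].
(q + q^2 + q^3 + q^6) has coefficients 0,1,1,1,0,0,1 for degrees 0…6.
(1 + q^3 + q^6) has coefficients 1,0,0,1,0,0,1,0,0,0,0,0,0 for degrees 0…12.
Finally multiplying by (q + q^2 + q^6), the product of all factors after the first has coefficients 0,1,1,0,1,1,1,1,1,1,0,0,1 for degrees 0…12.
[q^12] = 1·0 + 1·0 + 1·1 + 1·1 = 2.

2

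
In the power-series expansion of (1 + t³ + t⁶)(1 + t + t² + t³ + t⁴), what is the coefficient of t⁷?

2

(1 + t³ + t⁶) has coefficients 1,0,0,1,0,0,1 for degrees 0…6.
(1 + t + t² + t³ + t⁴) has coefficients 1,1,1,1,1,0,0,0 for degrees 0…7.
[t⁷] = 1·0 + 1·1 + 1·1 = 2.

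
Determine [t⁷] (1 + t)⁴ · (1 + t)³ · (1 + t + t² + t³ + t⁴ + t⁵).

(1 + t)⁴ has coefficients 1,4,6,4,1 for degrees 0…4.
(1 + t)³ has coefficients 1,3,3,1,0,0,0,0 for degrees 0…7.
Finally multiplying by (1 + t + t² + t³ + t⁴ + t⁵), the product of all factors after the first has coefficients 1,4,7,8,8,8,7,4 for degrees 0…7.
[t⁷] = 1·4 + 4·7 + 6·8 + 4·8 + 1·8 = 120.

120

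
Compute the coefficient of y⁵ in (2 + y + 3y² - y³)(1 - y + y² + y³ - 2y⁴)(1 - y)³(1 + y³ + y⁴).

(2 + y + 3y² - y³) has coefficients 2,1,3,-1 for degrees 0…3.
(1 - y + y² + y³ - 2y⁴) has coefficients 1,-1,1,1,-2,0 for degrees 0…5.
Multiplying by (1 - y)³ gives running coefficients 1,-4,7,-6,-1,8 for degrees 0…5.
Finally multiplying by (1 + y³ + y⁴), the product of all factors after the first has coefficients 1,-4,7,-5,-4,11 for degrees 0…5.
[y⁵] = 2·11 + 1·(-4) + 3·(-5) − 1·7 = -4.

-4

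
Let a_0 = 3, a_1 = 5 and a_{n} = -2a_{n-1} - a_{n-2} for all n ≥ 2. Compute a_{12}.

The ordinary generating function has denominator 1 + 2x + x^2.
Iterating the recurrence: a_0,…,a_{12} = 3, 5, -13, 21, -29, 37, -45, 53, -61, 69, -77, 85, -93.

-93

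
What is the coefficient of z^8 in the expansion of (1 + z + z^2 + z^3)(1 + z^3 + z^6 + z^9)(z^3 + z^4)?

(1 + z + z^2 + z^3) has coefficients 1,1,1,1 for degrees 0…3.
(1 + z^3 + z^6 + z^9) has coefficients 1,0,0,1,0,0,1,0,0 for degrees 0…8.
Finally multiplying by (z^3 + z^4), the product of all factors after the first has coefficients 0,0,0,1,1,0,1,1,0 for degrees 0…8.
[z^8] = 1·0 + 1·1 + 1·1 + 1·0 = 2.

2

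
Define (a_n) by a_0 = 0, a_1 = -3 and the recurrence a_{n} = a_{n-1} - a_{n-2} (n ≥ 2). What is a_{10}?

3

The ordinary generating function has denominator 1 - y + y^2.
Iterating the recurrence: a_0,…,a_{10} = 0, -3, -3, 0, 3, 3, 0, -3, -3, 0, 3.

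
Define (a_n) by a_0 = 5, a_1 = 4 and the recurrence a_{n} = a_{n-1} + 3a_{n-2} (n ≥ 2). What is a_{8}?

2323

The ordinary generating function has denominator 1 - x - 3x^2.
Iterating the recurrence: a_0,…,a_{8} = 5, 4, 19, 31, 88, 181, 445, 988, 2323.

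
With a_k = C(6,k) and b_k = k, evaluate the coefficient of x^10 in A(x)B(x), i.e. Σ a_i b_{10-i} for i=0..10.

Write out a_i and b_{10-i} for i = 0,…,10 and sum the products.
Σ = 1·10 + 6·9 + 15·8 + 20·7 + 15·6 + 6·5 + 1·4 + 0·3 + 0·2 + 0·1 + 0·0 = 448.

448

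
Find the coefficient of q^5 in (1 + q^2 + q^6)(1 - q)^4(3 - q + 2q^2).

-35

(1 + q^2 + q^6) has coefficients 1,0,1,0,0,0 for degrees 0…5.
(1 - q)^4 has coefficients 1,-4,6,-4,1,0 for degrees 0…5.
Finally multiplying by (3 - q + 2q^2), the product of all factors after the first has coefficients 3,-13,24,-26,19,-9 for degrees 0…5.
[q^5] = 1·(-9) + 1·(-26) = -35.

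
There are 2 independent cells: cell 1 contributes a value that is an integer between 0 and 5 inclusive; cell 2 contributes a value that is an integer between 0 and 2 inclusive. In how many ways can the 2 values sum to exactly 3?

The generating function for the choices is (1 + y + y^2 + y^3 + y^4 + y^5)·(1 + y + y^2); the count is [y^3].
(1 + y + y^2 + y^3 + y^4 + y^5) has coefficients 1,1,1,1 for degrees 0…3.
(1 + y + y^2) has coefficients 1,1,1,0 for degrees 0…3.
[y^3] = 1·0 + 1·1 + 1·1 + 1·1 = 3.

3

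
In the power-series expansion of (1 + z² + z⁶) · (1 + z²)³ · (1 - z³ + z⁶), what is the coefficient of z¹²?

(1 + z² + z⁶) has coefficients 1,0,1,0,0,0,1 for degrees 0…6.
(1 + z²)³ has coefficients 1,0,3,0,3,0,1,0,0,0,0,0,0 for degrees 0…12.
Finally multiplying by (1 - z³ + z⁶), the product of all factors after the first has coefficients 1,0,3,-1,3,-3,2,-3,3,-1,3,0,1 for degrees 0…12.
[z¹²] = 1·1 + 1·3 + 1·2 = 6.

6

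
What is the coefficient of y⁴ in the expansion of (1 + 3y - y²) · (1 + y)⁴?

7

(1 + 3y - y²) has coefficients 1,3,-1 for degrees 0…2.
(1 + y)⁴ has coefficients 1,4,6,4,1 for degrees 0…4.
[y⁴] = 1·1 + 3·4 − 1·6 = 7.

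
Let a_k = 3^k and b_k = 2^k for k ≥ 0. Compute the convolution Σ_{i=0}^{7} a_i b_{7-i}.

The convolution is the t^7 coefficient of A(t)B(t).
Σ = 1·128 + 3·64 + 9·32 + 27·16 + 81·8 + 243·4 + 729·2 + 2187·1 = 6305.

6305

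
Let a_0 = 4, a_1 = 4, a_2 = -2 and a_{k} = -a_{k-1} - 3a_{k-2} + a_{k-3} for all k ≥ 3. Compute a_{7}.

The ordinary generating function has denominator 1 + y + 3y^2 - y^3.
Iterating the recurrence: a_0,…,a_{7} = 4, 4, -2, -6, 16, 0, -54, 70.

70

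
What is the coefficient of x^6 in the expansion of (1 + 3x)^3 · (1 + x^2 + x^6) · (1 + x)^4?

443

(1 + 3x)^3 has coefficients 1,9,27,27 for degrees 0…3.
(1 + x^2 + x^6) has coefficients 1,0,1,0,0,0,1 for degrees 0…6.
Finally multiplying by (1 + x)^4, the product of all factors after the first has coefficients 1,4,7,8,7,4,2 for degrees 0…6.
[x^6] = 1·2 + 9·4 + 27·7 + 27·8 = 443.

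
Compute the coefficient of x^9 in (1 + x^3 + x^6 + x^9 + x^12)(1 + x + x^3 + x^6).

3

(1 + x^3 + x^6 + x^9 + x^12) has coefficients 1,0,0,1,0,0,1,0,0,1 for degrees 0…9.
(1 + x + x^3 + x^6) has coefficients 1,1,0,1,0,0,1,0,0,0 for degrees 0…9.
[x^9] = 1·0 + 1·1 + 1·1 + 1·1 = 3.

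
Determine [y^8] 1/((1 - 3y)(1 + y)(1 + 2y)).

The denominator gives the recurrence a_n = 7a_(n−2) + 6a_(n−3) for n ≥ 3; the numerator fixes a_0 = 1, a_1 = 0, a_2 = 7.
Iterating: 1, 0, 7, 6, 49, 84, 379, 882, 3157, so a_8 = 3157.

3157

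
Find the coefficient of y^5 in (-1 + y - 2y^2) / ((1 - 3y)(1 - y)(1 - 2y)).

-845

Partial fractions give a closed form: a_n = (-4)·3^n + (-1)·1^n + (4)·2^n.
At n = 5: a_5 = -845.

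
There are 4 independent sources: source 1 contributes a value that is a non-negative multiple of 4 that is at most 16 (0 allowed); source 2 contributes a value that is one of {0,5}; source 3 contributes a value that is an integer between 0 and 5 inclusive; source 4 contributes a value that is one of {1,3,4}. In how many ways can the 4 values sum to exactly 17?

The generating function for the choices is (1 + q^4 + q^8 + q^12 + q^16)·(1 + q^5)·(1 + q + q^2 + q^3 + q^4 + q^5)·(q + q^3 + q^4); the count is [q^17].
(1 + q^4 + q^8 + q^12 + q^16) has coefficients 1,0,0,0,1,0,0,0,1,0,0,0,1,0,0,0,1 for degrees 0…16.
(1 + q^5) has coefficients 1,0,0,0,0,1,0,0,0,0,0,0,0,0,0,0,0,0 for degrees 0…17.
Multiplying by (1 + q + q^2 + q^3 + q^4 + q^5) gives running coefficients 1,1,1,1,1,2,1,1,1,1,1,0,0,0,0,0,0,0 for degrees 0…17.
Finally multiplying by (q + q^3 + q^4), the product of all factors after the first has coefficients 0,1,1,2,3,3,4,3,4,4,3,3,2,2,1,0,0,0 for degrees 0…17.
[q^17] = 1·0 + 1·2 + 1·4 + 1·3 + 1·1 = 10.

10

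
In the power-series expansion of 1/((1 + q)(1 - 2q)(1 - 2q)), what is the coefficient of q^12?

The denominator gives the recurrence a_n = 3a_(n−1) − 4a_(n−3) for n ≥ 3; the numerator fixes a_0 = 1, a_1 = 3, a_2 = 9.
Iterating: 1, 3, 9, 23, 57, 135, 313, 711, 1593, 3527, 7737, 16839, 36409, so a_12 = 36409.

36409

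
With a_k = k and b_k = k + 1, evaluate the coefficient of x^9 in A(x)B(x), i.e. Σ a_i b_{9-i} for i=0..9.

Write out a_i and b_{9-i} for i = 0,…,9 and sum the products.
Σ = 0·10 + 1·9 + 2·8 + 3·7 + 4·6 + 5·5 + 6·4 + 7·3 + 8·2 + 9·1 = 165.

165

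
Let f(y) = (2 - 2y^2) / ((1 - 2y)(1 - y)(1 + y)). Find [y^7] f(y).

256

Partial fractions give a closed form: a_n = (2)·2^n.
At n = 7: a_7 = 256.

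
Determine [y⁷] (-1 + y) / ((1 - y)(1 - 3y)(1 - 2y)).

-6305

The denominator gives the recurrence a_n = 6a_(n−1) − 11a_(n−2) + 6a_(n−3) for n ≥ 3; the numerator fixes a_0 = -1, a_1 = -5, a_2 = -19.
Iterating: -1, -5, -19, -65, -211, -665, -2059, -6305, so a_7 = -6305.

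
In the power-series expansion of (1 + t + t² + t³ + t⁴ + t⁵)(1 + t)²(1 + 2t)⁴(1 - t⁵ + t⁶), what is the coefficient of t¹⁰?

16

(1 + t + t² + t³ + t⁴ + t⁵) has coefficients 1,1,1,1,1,1 for degrees 0…5.
(1 + t)² has coefficients 1,2,1,0,0,0,0,0,0,0,0 for degrees 0…10.
Multiplying by (1 + 2t)⁴ gives running coefficients 1,10,41,88,104,64,16,0,0,0,0 for degrees 0…10.
Finally multiplying by (1 - t⁵ + t⁶), the product of all factors after the first has coefficients 1,10,41,88,104,63,7,-31,-47,-16,40 for degrees 0…10.
[t¹⁰] = 1·40 + 1·(-16) + 1·(-47) + 1·(-31) + 1·7 + 1·63 = 16.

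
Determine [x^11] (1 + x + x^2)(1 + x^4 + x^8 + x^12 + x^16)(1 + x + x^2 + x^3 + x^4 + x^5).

(1 + x + x^2) has coefficients 1,1,1 for degrees 0…2.
(1 + x^4 + x^8 + x^12 + x^16) has coefficients 1,0,0,0,1,0,0,0,1,0,0,0 for degrees 0…11.
Finally multiplying by (1 + x + x^2 + x^3 + x^4 + x^5), the product of all factors after the first has coefficients 1,1,1,1,2,2,1,1,2,2,1,1 for degrees 0…11.
[x^11] = 1·1 + 1·1 + 1·2 = 4.

4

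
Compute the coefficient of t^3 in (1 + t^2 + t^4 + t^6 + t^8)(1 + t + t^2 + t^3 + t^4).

2

(1 + t^2 + t^4 + t^6 + t^8) has coefficients 1,0,1,0 for degrees 0…3.
(1 + t + t^2 + t^3 + t^4) has coefficients 1,1,1,1 for degrees 0…3.
[t^3] = 1·1 + 1·1 = 2.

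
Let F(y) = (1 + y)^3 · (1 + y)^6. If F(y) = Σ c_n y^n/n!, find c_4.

The EGF product rule gives c_4 = Σ_{k_1+k_2=4} C(4; k_1,k_2) · ∏ g_i(k_i), where (1+y)^3 gives the falling factorial (3)_k; (1+y)^6 gives the falling factorial (6)_k.
g_1(k) for k = 0…4: 1, 3, 6, 6, 0.
g_2(k) for k = 0…4: 1, 6, 30, 120, 360.
c_4 = Σ_k C(4,k)·g_1(k)·g_2(4−k) = 1·1·360 + 4·3·120 + 6·6·30 + 4·6·6 = 360 + 1440 + 1080 + 144 = 3024.

3024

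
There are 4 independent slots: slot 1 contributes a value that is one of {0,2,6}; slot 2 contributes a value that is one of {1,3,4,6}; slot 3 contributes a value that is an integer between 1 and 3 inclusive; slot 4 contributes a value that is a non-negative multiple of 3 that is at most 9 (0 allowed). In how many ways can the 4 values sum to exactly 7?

7

The generating function for the choices is (1 + x^2 + x^6)·(x + x^3 + x^4 + x^6)·(x + x^2 + x^3)·(1 + x^3 + x^6 + x^9); the count is [x^7].
(1 + x^2 + x^6) has coefficients 1,0,1,0,0,0,1 for degrees 0…6.
(x + x^3 + x^4 + x^6) has coefficients 0,1,0,1,1,0,1,0 for degrees 0…7.
Multiplying by (x + x^2 + x^3) gives running coefficients 0,0,1,1,2,2,2,2 for degrees 0…7.
Finally multiplying by (1 + x^3 + x^6 + x^9), the product of all factors after the first has coefficients 0,0,1,1,2,3,3,4 for degrees 0…7.
[x^7] = 1·4 + 1·3 + 1·0 = 7.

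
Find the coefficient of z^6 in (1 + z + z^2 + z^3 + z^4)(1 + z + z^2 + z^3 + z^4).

(1 + z + z^2 + z^3 + z^4) has coefficients 1,1,1,1,1 for degrees 0…4.
(1 + z + z^2 + z^3 + z^4) has coefficients 1,1,1,1,1,0,0 for degrees 0…6.
[z^6] = 1·0 + 1·0 + 1·1 + 1·1 + 1·1 = 3.

3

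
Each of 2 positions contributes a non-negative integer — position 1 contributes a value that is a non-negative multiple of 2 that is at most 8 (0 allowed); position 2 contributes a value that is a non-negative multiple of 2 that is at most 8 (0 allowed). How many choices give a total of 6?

The generating function for the choices is (1 + x^2 + x^4 + x^6 + x^8)·(1 + x^2 + x^4 + x^6 + x^8); the count is [x^6].
(1 + x^2 + x^4 + x^6 + x^8) has coefficients 1,0,1,0,1,0,1 for degrees 0…6.
(1 + x^2 + x^4 + x^6 + x^8) has coefficients 1,0,1,0,1,0,1 for degrees 0…6.
[x^6] = 1·1 + 1·1 + 1·1 + 1·1 = 4.

4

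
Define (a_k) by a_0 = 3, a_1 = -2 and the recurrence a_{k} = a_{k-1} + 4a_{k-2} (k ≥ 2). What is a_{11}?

The ordinary generating function has denominator 1 - z - 4z^2.
Iterating the recurrence: a_0,…,a_{11} = 3, -2, 10, 2, 42, 50, 218, 418, 1290, 2962, 8122, 19970.

19970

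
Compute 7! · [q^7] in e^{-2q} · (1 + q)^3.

The EGF product rule gives c_7 = Σ_{k_1+k_2=7} C(7; k_1,k_2) · ∏ g_i(k_i), where e^{-2q} gives (-2)^k; (1+q)^3 gives the falling factorial (3)_k.
g_1(k) for k = 0…7: 1, -2, 4, -8, 16, -32, 64, -128.
g_2(k) for k = 0…7: 1, 3, 6, 6, 0, 0, 0, 0.
c_7 = Σ_k C(7,k)·g_1(k)·g_2(7−k) = 35·16·6 + 21·(-32)·6 + 7·64·3 + 1·(-128)·1 = 3360 − 4032 + 1344 − 128 = 544.

544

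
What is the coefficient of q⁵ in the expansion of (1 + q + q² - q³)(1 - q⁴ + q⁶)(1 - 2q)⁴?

-33

(1 + q + q² - q³) has coefficients 1,1,1,-1 for degrees 0…3.
(1 - q⁴ + q⁶) has coefficients 1,0,0,0,-1,0 for degrees 0…5.
Finally multiplying by (1 - 2q)⁴, the product of all factors after the first has coefficients 1,-8,24,-32,15,8 for degrees 0…5.
[q⁵] = 1·8 + 1·15 + 1·(-32) − 1·24 = -33.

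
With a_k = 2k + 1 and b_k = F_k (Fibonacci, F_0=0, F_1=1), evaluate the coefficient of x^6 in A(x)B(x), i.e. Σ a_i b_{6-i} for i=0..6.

This is [x^6] in the product of the two ordinary generating functions.
Σ = 1·8 + 3·5 + 5·3 + 7·2 + 9·1 + 11·1 + 13·0 = 72.

72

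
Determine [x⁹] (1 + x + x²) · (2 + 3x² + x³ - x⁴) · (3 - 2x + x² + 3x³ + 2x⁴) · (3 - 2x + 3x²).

38

(1 + x + x²) has coefficients 1,1,1 for degrees 0…2.
(2 + 3x² + x³ - x⁴) has coefficients 2,0,3,1,-1,0,0,0,0,0 for degrees 0…9.
Multiplying by (3 - 2x + x² + 3x³ + 2x⁴) gives running coefficients 6,-4,11,3,2,12,8,-1,-2,0 for degrees 0…9.
Finally multiplying by (3 - 2x + 3x²), the product of all factors after the first has coefficients 18,-24,59,-25,33,41,6,17,20,1 for degrees 0…9.
[x⁹] = 1·1 + 1·20 + 1·17 = 38.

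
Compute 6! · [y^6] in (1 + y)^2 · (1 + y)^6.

The EGF product rule gives c_6 = Σ_{k_1+k_2=6} C(6; k_1,k_2) · ∏ g_i(k_i), where (1+y)^2 gives the falling factorial (2)_k; (1+y)^6 gives the falling factorial (6)_k.
g_1(k) for k = 0…6: 1, 2, 2, 0, 0, 0, 0.
g_2(k) for k = 0…6: 1, 6, 30, 120, 360, 720, 720.
c_6 = Σ_k C(6,k)·g_1(k)·g_2(6−k) = 1·1·720 + 6·2·720 + 15·2·360 = 720 + 8640 + 10800 = 20160.

20160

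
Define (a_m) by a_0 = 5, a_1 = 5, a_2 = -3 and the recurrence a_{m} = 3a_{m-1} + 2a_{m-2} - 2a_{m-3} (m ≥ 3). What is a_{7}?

The ordinary generating function has denominator 1 - 3q - 2q^2 + 2q^3.
Iterating the recurrence: a_0,…,a_{7} = 5, 5, -3, -9, -43, -141, -491, -1669.

-1669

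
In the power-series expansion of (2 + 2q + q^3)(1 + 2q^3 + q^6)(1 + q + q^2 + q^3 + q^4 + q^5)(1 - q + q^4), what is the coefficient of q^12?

(2 + 2q + q^3) has coefficients 2,2,0,1 for degrees 0…3.
(1 + 2q^3 + q^6) has coefficients 1,0,0,2,0,0,1,0,0,0,0,0,0 for degrees 0…12.
Multiplying by (1 + q + q^2 + q^3 + q^4 + q^5) gives running coefficients 1,1,1,3,3,3,3,3,3,1,1,1,0 for degrees 0…12.
Finally multiplying by (1 - q + q^4), the product of all factors after the first has coefficients 1,0,0,2,1,1,1,3,3,1,3,3,2 for degrees 0…12.
[q^12] = 2·2 + 2·3 + 1·1 = 11.

11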